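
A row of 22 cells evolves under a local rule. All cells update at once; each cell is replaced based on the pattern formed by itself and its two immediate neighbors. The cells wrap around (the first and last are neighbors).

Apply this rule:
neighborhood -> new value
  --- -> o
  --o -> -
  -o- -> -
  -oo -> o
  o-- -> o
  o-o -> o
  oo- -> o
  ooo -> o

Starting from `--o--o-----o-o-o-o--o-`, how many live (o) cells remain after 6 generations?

20

o--o--oooo--o-o-o-o--o
oo--o-ooooo--o-o-o-o-o
ooo--ooooooo--o-o-o-oo
oooo-oooooooo--o-o-ooo
oooooooooooooo--o-oooo
ooooooooooooooo--ooooo
count of o: 20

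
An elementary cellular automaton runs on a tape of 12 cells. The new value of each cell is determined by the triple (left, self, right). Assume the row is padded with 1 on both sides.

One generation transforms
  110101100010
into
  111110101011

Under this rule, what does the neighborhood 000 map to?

1

At position 8 the neighborhood is 000; the next row has 1 there.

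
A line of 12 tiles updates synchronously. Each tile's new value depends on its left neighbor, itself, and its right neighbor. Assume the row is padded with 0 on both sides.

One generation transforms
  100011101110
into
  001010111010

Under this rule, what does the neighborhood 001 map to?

At position 3 the neighborhood is 001; the next row has 0 there.

0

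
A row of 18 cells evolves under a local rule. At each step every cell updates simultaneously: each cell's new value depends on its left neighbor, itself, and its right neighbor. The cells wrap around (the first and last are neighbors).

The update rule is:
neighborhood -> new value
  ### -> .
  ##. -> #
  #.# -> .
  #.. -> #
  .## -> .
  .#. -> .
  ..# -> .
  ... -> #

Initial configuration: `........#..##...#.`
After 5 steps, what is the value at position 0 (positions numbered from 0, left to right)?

#######..#..###..#
......##..#...##..
#####..##..##..###
....##..##..##....
###..##..##..#####
position 0 holds #

#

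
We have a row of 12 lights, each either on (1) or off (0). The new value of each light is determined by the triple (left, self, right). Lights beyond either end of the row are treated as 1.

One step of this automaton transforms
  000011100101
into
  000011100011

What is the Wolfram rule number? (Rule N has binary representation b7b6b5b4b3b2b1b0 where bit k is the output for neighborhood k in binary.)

position 5: 111 → 1  (bit 7 = 1)
position 6: 110 → 1  (bit 6 = 1)
position 10: 101 → 1  (bit 5 = 1)
position 0: 100 → 0  (bit 4 = 0)
position 4: 011 → 1  (bit 3 = 1)
position 9: 010 → 0  (bit 2 = 0)
position 3: 001 → 0  (bit 1 = 0)
position 1: 000 → 0  (bit 0 = 0)
bits b7..b0 = 11101000 = 232

232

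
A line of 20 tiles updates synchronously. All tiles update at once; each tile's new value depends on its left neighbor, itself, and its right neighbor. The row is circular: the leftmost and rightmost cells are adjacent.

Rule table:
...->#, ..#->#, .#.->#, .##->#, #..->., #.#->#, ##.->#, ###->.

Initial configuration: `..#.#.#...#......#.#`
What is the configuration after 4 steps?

####..###.#####....#

.######.###.########
##....###.###......#
.#.####.###.#.######
####..###.#####....#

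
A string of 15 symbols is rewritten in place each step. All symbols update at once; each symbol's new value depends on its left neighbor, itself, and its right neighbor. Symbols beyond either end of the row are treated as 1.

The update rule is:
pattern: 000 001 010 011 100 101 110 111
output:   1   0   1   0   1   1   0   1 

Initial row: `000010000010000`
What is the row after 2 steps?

110101110101101

step 1: 111011111011110
step 2: 110101110101101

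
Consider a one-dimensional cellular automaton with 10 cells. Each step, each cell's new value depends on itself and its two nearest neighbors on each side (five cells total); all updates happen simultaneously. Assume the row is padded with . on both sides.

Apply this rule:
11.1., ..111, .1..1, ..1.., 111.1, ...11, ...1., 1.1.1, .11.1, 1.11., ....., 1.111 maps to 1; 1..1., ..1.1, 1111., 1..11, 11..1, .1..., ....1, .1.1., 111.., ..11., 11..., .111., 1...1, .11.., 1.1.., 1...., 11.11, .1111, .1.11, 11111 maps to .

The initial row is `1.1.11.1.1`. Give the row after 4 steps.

1.11.1.1..

step 1: ..1.1111..
step 2: .1..1.....
step 3: 111.1..111
step 4: 1.11.1.1..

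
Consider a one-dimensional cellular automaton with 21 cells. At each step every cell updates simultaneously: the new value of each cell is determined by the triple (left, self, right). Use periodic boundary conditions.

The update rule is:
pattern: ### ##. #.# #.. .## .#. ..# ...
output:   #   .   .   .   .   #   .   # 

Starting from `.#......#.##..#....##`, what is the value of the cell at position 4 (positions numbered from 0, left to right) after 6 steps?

.

.#.####.#.....#.##...
.#..##..#.###.#....##
.#......#..#..#.##...
.#.####.#..#..#....##
.#..##..#..#..#.##...
.#......#..#..#....##
position 4 holds .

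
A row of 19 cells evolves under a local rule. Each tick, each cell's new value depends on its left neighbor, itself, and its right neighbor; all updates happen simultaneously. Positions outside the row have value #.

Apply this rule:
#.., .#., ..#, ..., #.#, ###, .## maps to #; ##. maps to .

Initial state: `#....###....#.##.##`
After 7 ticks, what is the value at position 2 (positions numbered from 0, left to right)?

#

.######.#######.###
######.#######.####
#####.#######.#####
####.#######.######
###.#######.#######
##.#######.########
#.#######.#########
position 2 holds #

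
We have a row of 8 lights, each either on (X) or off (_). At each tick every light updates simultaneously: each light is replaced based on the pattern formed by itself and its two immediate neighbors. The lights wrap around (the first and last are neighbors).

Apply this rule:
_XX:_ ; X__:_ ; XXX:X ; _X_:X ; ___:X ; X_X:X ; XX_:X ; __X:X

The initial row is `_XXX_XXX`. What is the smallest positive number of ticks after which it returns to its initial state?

X_XXX_XX
XX_XXX_X
XXX_XXX_
_XXX_XXX

4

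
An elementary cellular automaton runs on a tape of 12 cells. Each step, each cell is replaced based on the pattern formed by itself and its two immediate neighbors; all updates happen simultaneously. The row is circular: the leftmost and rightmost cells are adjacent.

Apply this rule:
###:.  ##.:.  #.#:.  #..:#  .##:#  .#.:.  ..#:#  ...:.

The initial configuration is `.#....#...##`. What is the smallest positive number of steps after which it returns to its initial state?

12

..#..#.#.##.
.#.##....#.#
...#.#..#...
..#...##.#..
.#.#.##...#.
#....#.#.#.#
.#..#......#
..##.#....#.
.##...#..#.#
.#.#.#.##...
#......#.#..
.#....#...##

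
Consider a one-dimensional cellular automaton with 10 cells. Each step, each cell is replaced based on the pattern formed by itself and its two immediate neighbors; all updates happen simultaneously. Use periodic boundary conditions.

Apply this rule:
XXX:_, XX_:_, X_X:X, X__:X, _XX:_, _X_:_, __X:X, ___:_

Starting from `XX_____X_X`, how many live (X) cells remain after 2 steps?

__X___X_X_
_X_X_X_X_X
count of X: 5

5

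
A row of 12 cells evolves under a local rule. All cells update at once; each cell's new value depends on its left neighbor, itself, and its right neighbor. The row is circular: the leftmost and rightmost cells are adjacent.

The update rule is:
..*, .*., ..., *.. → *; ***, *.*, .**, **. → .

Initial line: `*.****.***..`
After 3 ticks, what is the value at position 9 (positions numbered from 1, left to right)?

.

*.........**
.*********..
*.........**
position 9 holds .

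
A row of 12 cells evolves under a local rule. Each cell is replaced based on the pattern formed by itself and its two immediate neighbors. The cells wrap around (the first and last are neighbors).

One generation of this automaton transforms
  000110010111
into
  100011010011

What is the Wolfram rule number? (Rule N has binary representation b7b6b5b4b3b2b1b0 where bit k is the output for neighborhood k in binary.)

212

position 10: 111 → 1  (bit 7 = 1)
position 4: 110 → 1  (bit 6 = 1)
position 8: 101 → 0  (bit 5 = 0)
position 0: 100 → 1  (bit 4 = 1)
position 3: 011 → 0  (bit 3 = 0)
position 7: 010 → 1  (bit 2 = 1)
position 2: 001 → 0  (bit 1 = 0)
position 1: 000 → 0  (bit 0 = 0)
bits b7..b0 = 11010100 = 212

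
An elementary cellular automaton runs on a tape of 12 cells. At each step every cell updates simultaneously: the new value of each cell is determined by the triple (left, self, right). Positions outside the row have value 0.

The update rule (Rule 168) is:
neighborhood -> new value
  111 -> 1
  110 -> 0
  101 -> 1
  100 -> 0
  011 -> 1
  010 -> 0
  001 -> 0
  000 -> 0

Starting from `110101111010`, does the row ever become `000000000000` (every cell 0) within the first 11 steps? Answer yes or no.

101011110100
010111101000
001111010000
001110100000
001101000000
001010000000
000100000000
000000000000
all cells are 0 at step 8

yes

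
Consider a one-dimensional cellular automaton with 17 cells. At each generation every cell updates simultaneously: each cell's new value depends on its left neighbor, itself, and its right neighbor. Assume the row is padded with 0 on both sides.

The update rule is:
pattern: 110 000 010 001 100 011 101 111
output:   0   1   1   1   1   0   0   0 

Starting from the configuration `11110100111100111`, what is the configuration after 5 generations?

00000111000011000

00000111000011000
11111000111100111
00000111000011000  (repeats generation 1; period 2)
generation 5: 00000111000011000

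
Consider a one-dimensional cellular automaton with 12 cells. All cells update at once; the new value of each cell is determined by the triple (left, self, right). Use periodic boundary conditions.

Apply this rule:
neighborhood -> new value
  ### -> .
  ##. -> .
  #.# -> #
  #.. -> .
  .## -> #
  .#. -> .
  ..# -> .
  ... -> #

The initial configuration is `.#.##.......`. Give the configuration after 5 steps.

#...#..#..##

step 1: ..##..######
step 2: ..#...#.....
step 3: #...#...####
step 4: ..#...#.#...
step 5: #...#..#..##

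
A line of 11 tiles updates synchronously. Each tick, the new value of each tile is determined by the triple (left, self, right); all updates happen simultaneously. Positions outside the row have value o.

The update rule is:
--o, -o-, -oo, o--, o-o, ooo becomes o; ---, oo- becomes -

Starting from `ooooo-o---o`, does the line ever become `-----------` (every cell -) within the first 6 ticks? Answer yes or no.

oooo-ooo-oo
ooo-ooo-ooo
oo-ooo-oooo
o-ooo-ooooo
-ooo-oooooo
ooo-ooooooo
tick 6 is ooo-ooooooo, still not uniform -

no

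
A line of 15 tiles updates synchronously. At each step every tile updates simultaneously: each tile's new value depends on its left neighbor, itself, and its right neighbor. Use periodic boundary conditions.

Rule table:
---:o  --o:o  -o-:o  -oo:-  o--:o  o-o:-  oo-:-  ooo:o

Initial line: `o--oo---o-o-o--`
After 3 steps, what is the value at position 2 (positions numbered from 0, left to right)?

step 1: ooo--oooo-o-ooo
step 2: oo-oo-oo--o--oo
step 3: o-------ooooo-o
position 2 holds -

-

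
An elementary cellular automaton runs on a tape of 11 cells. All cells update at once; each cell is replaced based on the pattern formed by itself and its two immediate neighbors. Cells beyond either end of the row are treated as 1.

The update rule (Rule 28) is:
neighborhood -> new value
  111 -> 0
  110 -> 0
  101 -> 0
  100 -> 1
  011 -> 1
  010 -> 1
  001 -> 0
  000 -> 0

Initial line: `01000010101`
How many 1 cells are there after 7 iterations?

iteration 1: 01100010101
iteration 2: 01010010101
iteration 3: 01011010101
iteration 4: 01010010101  (repeats iteration 2; period 2)
iteration 7: 01011010101
count of 1: 6

6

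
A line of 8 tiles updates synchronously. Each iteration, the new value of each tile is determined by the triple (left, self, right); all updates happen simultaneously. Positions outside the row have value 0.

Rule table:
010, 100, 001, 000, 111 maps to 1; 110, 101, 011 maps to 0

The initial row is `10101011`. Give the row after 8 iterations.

10101000
10101111
10100110
10111001
10010111
11110010
01101111
10000110

10000110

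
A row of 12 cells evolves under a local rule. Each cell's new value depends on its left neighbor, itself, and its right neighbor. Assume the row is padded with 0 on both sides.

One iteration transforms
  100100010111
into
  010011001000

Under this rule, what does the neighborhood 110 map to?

At position 11 the neighborhood is 110; the next row has 0 there.

0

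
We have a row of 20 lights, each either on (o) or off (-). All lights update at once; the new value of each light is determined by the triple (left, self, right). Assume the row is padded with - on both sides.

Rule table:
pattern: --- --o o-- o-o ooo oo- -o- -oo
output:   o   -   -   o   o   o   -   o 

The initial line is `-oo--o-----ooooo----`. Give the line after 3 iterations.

-ooooooooooooooooooo

-oo----ooo-ooooo-ooo
-oo-oo-ooooooooooooo
-ooooooooooooooooooo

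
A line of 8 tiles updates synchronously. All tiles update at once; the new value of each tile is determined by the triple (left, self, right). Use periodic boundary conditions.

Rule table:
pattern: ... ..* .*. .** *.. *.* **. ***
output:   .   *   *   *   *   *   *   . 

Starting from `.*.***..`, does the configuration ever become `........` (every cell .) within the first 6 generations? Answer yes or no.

****.**.
*..*****
****....
*..**..*
********
........
all cells are . at generation 6

yes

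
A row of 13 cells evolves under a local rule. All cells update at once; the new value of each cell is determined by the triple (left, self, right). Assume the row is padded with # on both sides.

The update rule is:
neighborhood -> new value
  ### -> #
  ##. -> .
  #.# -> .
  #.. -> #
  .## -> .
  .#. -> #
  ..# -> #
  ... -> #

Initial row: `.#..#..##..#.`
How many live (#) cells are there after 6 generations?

.######..###.
..####.##.#..
##.##.....###
#....#####.##
.####.###...#
..##...#.###.
count of #: 6

6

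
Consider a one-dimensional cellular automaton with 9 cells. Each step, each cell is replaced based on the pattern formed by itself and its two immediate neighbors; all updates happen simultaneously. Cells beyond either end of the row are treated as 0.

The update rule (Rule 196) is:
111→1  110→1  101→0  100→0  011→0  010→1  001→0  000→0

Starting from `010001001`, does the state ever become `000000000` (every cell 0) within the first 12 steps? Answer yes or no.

step 1: 010001001  (fixed point — unchanged through step 12)
step 12 is 010001001, still not uniform 0

no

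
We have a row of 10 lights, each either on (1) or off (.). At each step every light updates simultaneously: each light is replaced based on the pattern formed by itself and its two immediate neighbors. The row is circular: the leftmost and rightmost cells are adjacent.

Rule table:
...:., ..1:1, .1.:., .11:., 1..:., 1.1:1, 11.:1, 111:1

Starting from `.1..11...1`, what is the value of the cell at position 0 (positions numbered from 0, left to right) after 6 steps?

1

1..1.1..1.
..1.1..1.1
.1.1..1.1.
1.1..1.1..
.1..1.1..1
1..1.1..1.
position 0 holds 1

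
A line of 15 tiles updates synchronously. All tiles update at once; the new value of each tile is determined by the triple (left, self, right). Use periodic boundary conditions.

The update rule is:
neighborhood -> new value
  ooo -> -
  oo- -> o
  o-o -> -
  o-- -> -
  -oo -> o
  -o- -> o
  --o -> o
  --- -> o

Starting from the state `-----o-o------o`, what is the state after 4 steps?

-o-o-o-o-o-o--o

-ooooo-o-oooooo
-o---o-o-o----o
-o-ooo-o-o-oooo
-o-o-o-o-o-o--o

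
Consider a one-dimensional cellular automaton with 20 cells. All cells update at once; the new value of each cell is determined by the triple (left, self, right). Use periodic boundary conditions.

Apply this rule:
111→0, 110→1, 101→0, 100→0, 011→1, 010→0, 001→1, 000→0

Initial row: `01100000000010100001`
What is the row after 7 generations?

00000100000010011010

generation 1: 01100000000100000010
generation 2: 11100000001000000100
generation 3: 10100000010000001001
generation 4: 10000000100000010011
generation 5: 10000001000000100110
generation 6: 00000010000001001110
generation 7: 00000100000010011010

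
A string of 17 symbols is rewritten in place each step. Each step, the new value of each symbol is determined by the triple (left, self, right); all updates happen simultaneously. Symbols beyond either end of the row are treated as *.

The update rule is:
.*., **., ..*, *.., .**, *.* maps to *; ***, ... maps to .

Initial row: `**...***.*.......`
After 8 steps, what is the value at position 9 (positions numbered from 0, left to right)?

.**.**.****.....*
********..**...**
.......******.**.
*.....**....*****
**...****..**....
.**.**..******..*
*********....****
........**..**...
position 9 holds *

*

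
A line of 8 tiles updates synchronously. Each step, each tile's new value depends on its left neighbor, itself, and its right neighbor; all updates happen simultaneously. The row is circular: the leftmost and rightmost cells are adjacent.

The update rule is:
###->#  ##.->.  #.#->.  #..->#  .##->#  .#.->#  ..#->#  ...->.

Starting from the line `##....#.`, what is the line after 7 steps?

step 1: #.#..##.
step 2: #.####..
step 3: #.###.##
step 4: ..##..##
step 5: ###.###.
step 6: ##..##..
step 7: #.###.##

#.###.##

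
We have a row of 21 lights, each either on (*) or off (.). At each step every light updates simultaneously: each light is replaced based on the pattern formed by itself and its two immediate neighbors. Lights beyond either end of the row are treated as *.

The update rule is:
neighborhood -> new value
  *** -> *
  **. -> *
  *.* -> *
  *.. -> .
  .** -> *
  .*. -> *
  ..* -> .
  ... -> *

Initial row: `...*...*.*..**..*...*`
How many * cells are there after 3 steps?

17

step 1: .*.*.*.***..**..*.*.*
step 2: **********..**..*****
step 3: **********..**..*****
count of *: 17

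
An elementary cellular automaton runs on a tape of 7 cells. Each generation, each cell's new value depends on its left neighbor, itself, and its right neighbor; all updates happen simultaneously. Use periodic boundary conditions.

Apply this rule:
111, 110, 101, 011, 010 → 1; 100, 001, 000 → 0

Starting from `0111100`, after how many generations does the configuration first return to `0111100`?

1

generation 1: 0111100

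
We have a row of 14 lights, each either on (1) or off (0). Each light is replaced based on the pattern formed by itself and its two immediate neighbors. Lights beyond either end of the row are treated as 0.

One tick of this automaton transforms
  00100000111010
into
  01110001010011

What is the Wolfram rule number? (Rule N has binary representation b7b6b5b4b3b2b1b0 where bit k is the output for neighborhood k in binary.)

150

position 9: 111 → 1  (bit 7 = 1)
position 10: 110 → 0  (bit 6 = 0)
position 11: 101 → 0  (bit 5 = 0)
position 3: 100 → 1  (bit 4 = 1)
position 8: 011 → 0  (bit 3 = 0)
position 2: 010 → 1  (bit 2 = 1)
position 1: 001 → 1  (bit 1 = 1)
position 0: 000 → 0  (bit 0 = 0)
bits b7..b0 = 10010110 = 150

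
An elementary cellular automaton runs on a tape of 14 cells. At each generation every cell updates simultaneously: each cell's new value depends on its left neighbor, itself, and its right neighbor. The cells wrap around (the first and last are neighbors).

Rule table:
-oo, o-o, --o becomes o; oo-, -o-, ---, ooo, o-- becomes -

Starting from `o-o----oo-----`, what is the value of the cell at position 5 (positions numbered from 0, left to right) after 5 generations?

-

-o----oo-----o
o----oo-----o-
----oo-----o-o
---oo-----o-o-
--oo-----o-o--
position 5 holds -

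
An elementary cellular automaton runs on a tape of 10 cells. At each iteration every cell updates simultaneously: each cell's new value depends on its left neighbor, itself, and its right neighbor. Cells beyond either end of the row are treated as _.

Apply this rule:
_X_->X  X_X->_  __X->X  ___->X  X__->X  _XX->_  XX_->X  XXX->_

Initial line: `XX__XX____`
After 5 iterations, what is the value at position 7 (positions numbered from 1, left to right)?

_XXX_XXXXX
X__X_____X
XXXXXXXXXX
_________X
XXXXXXXXXX
position 7 holds X

X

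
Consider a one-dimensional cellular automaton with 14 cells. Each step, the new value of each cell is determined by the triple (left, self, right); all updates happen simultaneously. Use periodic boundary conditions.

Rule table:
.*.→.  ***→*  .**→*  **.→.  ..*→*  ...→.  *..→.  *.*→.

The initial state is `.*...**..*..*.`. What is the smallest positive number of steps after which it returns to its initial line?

step 1: *...**..*..*..
step 2: ...**..*..*..*
step 3: ..**..*..*..*.
step 4: .**..*..*..*..
step 5: **..*..*..*...
step 6: *..*..*..*...*
step 7: ..*..*..*...**
step 8: .*..*..*...**.
step 9: *..*..*...**..
step 10: ..*..*...**..*
step 11: .*..*...**..*.
step 12: *..*...**..*..
step 13: ..*...**..*..*
step 14: .*...**..*..*.

14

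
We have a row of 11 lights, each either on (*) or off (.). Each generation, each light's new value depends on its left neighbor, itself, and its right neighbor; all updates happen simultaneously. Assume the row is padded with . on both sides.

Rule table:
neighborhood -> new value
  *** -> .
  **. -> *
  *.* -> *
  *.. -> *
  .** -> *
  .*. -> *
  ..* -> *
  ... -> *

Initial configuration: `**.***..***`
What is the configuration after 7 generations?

****.****.*

generation 1: ****.****.*
generation 2: *..***..***
generation 3: ****.****.*  (repeats generation 1; period 2)
generation 7: ****.****.*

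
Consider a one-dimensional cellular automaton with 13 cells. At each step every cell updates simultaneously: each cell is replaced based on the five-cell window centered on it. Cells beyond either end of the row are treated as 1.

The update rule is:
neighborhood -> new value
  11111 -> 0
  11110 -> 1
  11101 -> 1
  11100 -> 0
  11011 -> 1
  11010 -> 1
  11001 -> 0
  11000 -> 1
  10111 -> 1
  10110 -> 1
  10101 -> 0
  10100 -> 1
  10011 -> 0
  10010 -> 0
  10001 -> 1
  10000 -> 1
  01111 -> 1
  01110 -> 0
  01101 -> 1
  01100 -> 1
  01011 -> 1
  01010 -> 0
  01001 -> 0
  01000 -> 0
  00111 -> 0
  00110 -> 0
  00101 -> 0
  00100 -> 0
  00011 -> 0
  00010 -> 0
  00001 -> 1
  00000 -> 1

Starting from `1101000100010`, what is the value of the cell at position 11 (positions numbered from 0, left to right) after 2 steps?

1111010001001
0011110100000
position 11 holds 0

0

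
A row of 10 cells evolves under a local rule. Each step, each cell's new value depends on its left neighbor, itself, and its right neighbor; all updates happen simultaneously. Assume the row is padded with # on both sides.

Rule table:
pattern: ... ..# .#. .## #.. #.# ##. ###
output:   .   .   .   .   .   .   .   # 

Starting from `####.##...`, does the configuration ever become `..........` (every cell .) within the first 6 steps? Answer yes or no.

yes

###.......
##........
#.........
..........
all cells are . at step 4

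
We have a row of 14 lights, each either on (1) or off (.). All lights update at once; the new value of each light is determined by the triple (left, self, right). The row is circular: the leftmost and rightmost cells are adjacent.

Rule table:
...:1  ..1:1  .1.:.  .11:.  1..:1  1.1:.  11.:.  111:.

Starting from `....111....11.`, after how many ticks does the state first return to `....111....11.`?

1111...1111..1
....111....11.

2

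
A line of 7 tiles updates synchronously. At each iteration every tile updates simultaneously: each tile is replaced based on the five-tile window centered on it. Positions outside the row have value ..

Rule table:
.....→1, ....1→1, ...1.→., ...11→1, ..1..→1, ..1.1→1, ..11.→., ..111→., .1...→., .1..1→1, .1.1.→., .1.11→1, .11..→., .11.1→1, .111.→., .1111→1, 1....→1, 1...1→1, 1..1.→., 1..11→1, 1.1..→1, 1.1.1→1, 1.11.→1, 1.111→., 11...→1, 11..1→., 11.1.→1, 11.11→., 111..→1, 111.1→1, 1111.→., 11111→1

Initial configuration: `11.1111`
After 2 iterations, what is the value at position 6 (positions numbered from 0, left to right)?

.1..1.1
.11.1.1
position 6 holds 1

1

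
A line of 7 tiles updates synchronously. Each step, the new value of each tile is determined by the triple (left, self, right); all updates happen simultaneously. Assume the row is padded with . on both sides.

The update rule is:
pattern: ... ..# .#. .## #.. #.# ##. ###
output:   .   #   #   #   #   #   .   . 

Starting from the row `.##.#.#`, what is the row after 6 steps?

step 1: ##.####
step 2: #.##...
step 3: ###.#..
step 4: #..###.
step 5: ####..#
step 6: #...###

#...###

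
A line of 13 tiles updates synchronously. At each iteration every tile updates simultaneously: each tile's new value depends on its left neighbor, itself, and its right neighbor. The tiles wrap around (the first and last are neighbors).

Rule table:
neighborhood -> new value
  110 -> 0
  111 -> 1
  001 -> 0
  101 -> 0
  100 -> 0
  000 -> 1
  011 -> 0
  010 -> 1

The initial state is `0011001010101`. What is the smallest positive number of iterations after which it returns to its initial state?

3

0000001010101
0111101010101
0011001010101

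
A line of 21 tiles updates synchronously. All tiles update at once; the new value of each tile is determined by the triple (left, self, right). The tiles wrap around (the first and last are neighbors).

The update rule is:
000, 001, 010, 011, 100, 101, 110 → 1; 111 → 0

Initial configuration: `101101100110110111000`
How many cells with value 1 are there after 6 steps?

3

111111111111111101111
000000000000000111000
111111111111111101111  (repeats step 1; period 2)
step 6: 000000000000000111000
count of 1: 3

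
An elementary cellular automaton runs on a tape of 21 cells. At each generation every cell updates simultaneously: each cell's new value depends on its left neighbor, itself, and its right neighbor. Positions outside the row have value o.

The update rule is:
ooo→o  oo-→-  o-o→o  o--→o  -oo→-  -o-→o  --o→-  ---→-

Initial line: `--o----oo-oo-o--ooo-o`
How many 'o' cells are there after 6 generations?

o-oo-----o--ooo--o-o-
-o--o----oo--o-o-oooo
ooo-oo-----o-oooo-ooo
oo-o--o----oo-oo-o-oo
o-ooo-oo-----o--ooo-o
-o-o-o--o----oo--o-o-
count of o: 8

8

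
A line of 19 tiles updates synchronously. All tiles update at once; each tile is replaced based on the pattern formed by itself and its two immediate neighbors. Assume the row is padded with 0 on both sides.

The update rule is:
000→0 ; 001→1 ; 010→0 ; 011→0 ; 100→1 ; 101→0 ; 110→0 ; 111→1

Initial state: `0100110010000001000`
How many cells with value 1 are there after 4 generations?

5

generation 1: 1011001101000010100
generation 2: 0000110000100100010
generation 3: 0001001001011010101
generation 4: 0010110110000000000
count of 1: 5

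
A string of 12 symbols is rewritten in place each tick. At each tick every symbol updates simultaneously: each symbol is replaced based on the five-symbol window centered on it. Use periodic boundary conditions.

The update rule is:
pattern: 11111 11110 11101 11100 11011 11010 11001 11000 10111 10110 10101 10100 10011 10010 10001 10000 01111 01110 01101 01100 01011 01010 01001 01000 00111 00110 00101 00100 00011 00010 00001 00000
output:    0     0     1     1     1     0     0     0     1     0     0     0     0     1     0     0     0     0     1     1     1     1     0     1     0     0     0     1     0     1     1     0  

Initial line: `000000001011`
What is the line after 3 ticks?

tick 1: 000000110101
tick 2: 100010010010
tick 3: 010110110101

010110110101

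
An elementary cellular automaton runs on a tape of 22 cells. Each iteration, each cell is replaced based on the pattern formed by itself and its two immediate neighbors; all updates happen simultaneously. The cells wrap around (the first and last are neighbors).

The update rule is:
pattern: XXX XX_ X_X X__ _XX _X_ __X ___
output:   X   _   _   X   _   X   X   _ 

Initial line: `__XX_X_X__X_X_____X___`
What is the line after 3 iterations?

_X____XX__X__XX_X_X_X_

iteration 1: _X___X_XXXX_XX___XXX__
iteration 2: XXX_XX__XX____X_X_X_X_
iteration 3: _X____XX__X__XX_X_X_X_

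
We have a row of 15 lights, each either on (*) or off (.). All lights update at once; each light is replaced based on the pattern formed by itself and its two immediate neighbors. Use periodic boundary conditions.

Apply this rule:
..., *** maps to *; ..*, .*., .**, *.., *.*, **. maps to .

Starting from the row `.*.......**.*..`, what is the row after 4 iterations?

.***...**......

iteration 1: ...*****......*
iteration 2: .*..***..****..
iteration 3: .....*....**..*
iteration 4: .***...**......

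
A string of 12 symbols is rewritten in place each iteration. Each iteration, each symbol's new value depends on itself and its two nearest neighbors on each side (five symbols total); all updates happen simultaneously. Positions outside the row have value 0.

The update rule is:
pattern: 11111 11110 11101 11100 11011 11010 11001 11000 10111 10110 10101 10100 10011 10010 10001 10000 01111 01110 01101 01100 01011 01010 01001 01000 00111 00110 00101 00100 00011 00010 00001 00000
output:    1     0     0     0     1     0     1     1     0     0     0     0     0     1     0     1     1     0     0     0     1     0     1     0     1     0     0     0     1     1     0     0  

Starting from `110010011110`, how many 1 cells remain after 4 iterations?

3

iteration 1: 001101011001
iteration 2: 010000100110
iteration 3: 100101010001
iteration 4: 011000000010
count of 1: 3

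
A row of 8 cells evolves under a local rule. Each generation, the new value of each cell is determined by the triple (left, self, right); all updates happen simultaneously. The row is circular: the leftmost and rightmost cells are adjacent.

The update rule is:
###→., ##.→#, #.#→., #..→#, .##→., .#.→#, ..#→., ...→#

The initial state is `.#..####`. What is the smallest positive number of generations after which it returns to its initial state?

8

generation 1: .##....#
generation 2: ..####.#
generation 3: #....#.#
generation 4: ####.#..
generation 5: ...#.##.
generation 6: ##.#..##
generation 7: .#.##...
generation 8: .#..####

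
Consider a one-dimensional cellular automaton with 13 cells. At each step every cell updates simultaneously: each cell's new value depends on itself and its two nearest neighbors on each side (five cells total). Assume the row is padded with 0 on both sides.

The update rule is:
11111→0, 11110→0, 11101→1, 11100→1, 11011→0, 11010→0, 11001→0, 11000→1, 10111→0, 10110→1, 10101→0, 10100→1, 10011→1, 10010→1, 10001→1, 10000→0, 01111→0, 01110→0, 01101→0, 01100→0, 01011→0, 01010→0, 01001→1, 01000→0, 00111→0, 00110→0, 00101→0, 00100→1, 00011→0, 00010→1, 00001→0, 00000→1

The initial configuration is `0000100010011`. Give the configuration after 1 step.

1101101111100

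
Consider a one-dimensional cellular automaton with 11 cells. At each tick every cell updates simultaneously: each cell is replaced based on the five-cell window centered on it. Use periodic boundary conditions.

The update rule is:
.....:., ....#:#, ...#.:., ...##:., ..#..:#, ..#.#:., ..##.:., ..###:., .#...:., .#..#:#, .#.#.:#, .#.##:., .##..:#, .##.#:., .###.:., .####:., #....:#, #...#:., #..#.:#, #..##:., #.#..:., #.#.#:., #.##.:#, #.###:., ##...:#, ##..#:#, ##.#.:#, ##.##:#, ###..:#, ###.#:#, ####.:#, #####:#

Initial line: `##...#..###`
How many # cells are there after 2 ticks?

###..##...#
.###..##...
count of #: 5

5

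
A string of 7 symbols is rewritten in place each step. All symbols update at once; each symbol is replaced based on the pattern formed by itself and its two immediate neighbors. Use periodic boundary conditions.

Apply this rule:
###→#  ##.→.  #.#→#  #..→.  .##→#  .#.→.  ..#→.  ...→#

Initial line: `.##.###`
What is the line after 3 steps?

.###.##

step 1: ##.###.
step 2: #.###.#
step 3: .###.##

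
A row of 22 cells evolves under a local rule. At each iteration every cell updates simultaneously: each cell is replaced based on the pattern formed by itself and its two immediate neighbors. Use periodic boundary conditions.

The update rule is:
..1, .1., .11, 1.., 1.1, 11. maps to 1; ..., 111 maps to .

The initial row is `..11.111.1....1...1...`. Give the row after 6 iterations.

1111..11..1111.11111..

.11111.1111..111.111..
11...111..1111.111.11.
111.11.1111..111.11111
..111111..1111.111....
.11....1111..111.11...
1111..11..1111.11111..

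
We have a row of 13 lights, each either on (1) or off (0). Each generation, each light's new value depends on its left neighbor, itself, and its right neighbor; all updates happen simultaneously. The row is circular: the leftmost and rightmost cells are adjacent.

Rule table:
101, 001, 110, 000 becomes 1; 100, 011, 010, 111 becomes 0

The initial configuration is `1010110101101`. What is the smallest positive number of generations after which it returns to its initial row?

1101011010110
0110101101011
1011010110101
1101101011010
0110110101101
1011011010110
0101101101011
1010110110101
1101011011010
0110101101101
1011010110110
0101101011011
1010110101101

13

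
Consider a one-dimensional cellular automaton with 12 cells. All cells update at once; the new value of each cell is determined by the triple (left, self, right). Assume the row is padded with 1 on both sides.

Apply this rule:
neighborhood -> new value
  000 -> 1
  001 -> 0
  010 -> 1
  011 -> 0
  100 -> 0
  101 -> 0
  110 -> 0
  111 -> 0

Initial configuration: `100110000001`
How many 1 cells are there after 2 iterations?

000000111100
011110000000
count of 1: 4

4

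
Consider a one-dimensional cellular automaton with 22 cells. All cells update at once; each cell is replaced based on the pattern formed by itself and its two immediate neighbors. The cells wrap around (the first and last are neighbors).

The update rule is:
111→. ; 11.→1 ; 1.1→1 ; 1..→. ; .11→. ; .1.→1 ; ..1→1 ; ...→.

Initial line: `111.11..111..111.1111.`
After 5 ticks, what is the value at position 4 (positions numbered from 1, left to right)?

.

tick 1: ..11.1.1..1.1..11...11
tick 2: .1.11111.1111.1.1..1.1
tick 3: 111....11...11111.1111
tick 4: ..1...1.1..1....11....
tick 5: .11..1111.11...1.1....
position 4 holds .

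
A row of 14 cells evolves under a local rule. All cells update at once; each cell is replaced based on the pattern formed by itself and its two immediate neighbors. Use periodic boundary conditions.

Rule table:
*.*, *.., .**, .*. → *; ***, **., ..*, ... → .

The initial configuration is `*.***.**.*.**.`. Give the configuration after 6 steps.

..*..*..**.*.*

***..**.****.*
...*.*.**...**
*..*****.*..*.
**.*....***.**
..***...*..**.
..*..*..**.*.*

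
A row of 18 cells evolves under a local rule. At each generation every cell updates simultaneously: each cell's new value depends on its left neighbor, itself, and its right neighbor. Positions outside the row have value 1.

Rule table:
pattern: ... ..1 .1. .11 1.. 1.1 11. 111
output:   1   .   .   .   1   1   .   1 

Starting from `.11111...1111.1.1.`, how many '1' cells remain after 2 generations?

7

generation 1: 1.111.11..11.1.1.1
generation 2: .1.1.1..1...1.1.1.
count of 1: 7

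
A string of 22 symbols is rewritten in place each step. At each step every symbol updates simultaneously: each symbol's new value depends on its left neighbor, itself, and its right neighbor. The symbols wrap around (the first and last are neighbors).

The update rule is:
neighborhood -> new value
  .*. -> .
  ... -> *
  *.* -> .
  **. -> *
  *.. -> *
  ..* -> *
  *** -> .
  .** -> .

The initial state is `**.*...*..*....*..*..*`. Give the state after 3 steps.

*..***.**.****.**.**..

.*..***.**.****.**.**.
*.**..*..*....*..*..**
*..***.**.****.**.**..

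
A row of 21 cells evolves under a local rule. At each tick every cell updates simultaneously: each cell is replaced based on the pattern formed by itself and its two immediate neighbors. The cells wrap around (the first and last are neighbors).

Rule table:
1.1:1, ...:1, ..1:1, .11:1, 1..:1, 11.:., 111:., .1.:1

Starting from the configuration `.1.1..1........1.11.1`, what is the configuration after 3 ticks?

111111111111111111.11
..................11.
1111111111111111111.1

1111111111111111111.1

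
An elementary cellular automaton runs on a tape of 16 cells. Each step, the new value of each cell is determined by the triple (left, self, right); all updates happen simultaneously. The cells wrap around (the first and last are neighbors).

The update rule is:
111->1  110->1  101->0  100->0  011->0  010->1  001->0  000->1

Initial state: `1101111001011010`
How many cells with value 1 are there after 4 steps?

6

step 1: 0100111001001010
step 2: 0100011001001010
step 3: 0101001001001010
step 4: 0101001001001010
count of 1: 6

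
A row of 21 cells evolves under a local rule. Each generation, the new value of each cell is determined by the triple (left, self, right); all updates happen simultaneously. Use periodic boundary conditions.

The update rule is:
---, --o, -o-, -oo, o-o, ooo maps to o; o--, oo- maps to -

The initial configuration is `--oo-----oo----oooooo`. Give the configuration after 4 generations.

-oo--ooooo--oooooooo-
oo--ooooo--oooooooo--
o--ooooo--oooooooo--o
--ooooo--oooooooo--oo

--ooooo--oooooooo--oo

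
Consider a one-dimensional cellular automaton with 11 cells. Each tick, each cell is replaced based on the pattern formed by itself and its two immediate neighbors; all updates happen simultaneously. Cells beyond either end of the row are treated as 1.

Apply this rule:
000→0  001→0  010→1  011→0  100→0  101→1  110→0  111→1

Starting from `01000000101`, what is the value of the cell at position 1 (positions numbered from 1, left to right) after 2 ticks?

tick 1: 11000000110
tick 2: 10000000001
position 1 holds 1

1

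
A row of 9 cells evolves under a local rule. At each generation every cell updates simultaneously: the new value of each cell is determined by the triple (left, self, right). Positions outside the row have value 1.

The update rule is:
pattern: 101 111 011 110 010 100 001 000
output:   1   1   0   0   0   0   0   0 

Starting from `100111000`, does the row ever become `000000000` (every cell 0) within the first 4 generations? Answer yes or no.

yes

000010000
000000000
all cells are 0 at generation 2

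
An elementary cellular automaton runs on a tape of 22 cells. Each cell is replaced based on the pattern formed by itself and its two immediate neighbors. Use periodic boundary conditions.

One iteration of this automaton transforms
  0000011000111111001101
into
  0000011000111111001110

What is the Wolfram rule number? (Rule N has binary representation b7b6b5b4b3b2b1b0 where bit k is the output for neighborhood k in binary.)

position 11: 111 → 1  (bit 7 = 1)
position 6: 110 → 1  (bit 6 = 1)
position 20: 101 → 1  (bit 5 = 1)
position 0: 100 → 0  (bit 4 = 0)
position 5: 011 → 1  (bit 3 = 1)
position 21: 010 → 0  (bit 2 = 0)
position 4: 001 → 0  (bit 1 = 0)
position 1: 000 → 0  (bit 0 = 0)
bits b7..b0 = 11101000 = 232

232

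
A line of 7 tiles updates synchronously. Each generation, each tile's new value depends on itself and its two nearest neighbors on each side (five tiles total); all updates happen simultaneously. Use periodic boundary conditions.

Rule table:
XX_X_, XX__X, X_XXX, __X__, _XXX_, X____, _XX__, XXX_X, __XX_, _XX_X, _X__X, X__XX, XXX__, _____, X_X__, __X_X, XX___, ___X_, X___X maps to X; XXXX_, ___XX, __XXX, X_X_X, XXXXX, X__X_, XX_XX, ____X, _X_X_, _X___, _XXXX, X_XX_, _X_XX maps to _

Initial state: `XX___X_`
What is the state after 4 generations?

__XXX__

generation 1: _XXXXX_
generation 2: X____XX
generation 3: XXX___X
generation 4: __XXX__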